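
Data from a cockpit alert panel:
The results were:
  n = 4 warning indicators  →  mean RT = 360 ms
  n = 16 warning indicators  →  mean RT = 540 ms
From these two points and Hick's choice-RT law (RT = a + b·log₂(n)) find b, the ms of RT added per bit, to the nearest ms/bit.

b = (RT₂ − RT₁)/(log₂ n₂ − log₂ n₁) = (540 − 360)/(4 − 2) = 90 ms/bit.

90 ms/bit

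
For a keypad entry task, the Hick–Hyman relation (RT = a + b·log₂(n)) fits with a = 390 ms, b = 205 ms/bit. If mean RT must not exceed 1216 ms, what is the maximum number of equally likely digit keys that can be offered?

16

205·log₂ n ≤ 1216 − 390 = 826, giving log₂ n ≤ 4.0293 and n ≤ 16.328. The largest whole number is 16.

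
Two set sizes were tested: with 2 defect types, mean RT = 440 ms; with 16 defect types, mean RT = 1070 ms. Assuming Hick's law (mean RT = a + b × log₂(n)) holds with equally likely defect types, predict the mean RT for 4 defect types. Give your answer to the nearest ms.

650 ms

RT is linear in log₂ n, so two points fix the line:
  b = (1070 − 440) / (log₂ 16 − log₂ 2) = 630 / (4 − 1) = 210 ms/bit
  a = 440 − 210 × 1 = 230 ms
Then RT(4) = 230 + 210 × log₂ 4 = 230 + 210 × 2 ≈ 650.000 ms.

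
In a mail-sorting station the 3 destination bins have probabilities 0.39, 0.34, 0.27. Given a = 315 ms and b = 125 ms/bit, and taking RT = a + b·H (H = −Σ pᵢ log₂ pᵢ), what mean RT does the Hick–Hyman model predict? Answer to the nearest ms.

511 ms

H = 0.39·log₂(1/0.39) + 0.34·log₂(1/0.34) + 0.27·log₂(1/0.27) = 1.5690 bits.
RT = 315 + 125 × 1.5690 = 511.12 ms.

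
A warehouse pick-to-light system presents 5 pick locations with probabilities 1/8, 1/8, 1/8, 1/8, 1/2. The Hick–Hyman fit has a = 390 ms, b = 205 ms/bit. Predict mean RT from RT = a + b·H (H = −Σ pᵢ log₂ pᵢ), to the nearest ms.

800 ms

Each term −pᵢ log₂ pᵢ: 0.125·3 + 0.125·3 + 0.125·3 + 0.125·3 + 0.5·1; summed, H = 2.000 bits.
Mean RT = a + bH = 390 + 205·2.000 = 800.00 ms.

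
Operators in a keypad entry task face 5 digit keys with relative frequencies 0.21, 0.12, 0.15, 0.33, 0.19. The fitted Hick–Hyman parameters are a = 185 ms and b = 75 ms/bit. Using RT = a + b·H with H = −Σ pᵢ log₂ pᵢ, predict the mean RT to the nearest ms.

Entropy contributions −pᵢ log₂ pᵢ: 0.4728, 0.3671, 0.4105, 0.5278, 0.4552; sum H = 2.2335 bits.
RT = a + bH = 185 + 75·2.2335 = 352.51 ms.

353 ms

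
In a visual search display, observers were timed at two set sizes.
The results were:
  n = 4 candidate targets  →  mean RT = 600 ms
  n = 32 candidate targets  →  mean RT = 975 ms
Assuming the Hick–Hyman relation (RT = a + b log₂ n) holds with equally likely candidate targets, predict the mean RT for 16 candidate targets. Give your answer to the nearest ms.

850 ms

Fit slope and intercept:
  b = (975 − 600) / (log₂ 32 − log₂ 4) = 375 / (5 − 2) = 125 ms/bit
  a = 600 − 125 × 2 = 350 ms
Then RT(16) = 350 + 125 × log₂ 16 = 350 + 125 × 4 ≈ 850.000 ms.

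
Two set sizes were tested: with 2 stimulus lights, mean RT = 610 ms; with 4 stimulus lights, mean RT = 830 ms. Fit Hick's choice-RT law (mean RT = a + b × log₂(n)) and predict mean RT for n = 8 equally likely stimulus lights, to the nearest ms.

Solve the two-equation system in a and b:
  b = (830 − 610) / (log₂ 4 − log₂ 2) = 220 / (2 − 1) = 220 ms/bit
  a = 610 − 220 × 1 = 390 ms
Then RT(8) = 390 + 220 × log₂ 8 = 390 + 220 × 3 ≈ 1050.000 ms.

1050 ms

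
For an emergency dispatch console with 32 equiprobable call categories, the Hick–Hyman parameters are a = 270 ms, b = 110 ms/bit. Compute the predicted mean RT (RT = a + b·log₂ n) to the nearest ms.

log₂(32) = 5 bits, so RT = 270 + 110 × 5 ≈ 820.000 ms.

820 ms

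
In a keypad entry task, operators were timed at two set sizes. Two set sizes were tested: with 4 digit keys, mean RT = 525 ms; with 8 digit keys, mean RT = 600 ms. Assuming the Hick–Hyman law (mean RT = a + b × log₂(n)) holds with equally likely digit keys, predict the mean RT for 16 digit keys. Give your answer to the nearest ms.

675 ms

Solve the two-equation system in a and b:
  b = (600 − 525) / (log₂ 8 − log₂ 4) = 75 / (3 − 2) = 75 ms/bit
  a = 525 − 75 × 2 = 375 ms
Then RT(16) = 375 + 75 × log₂ 16 = 375 + 75 × 4 ≈ 675.000 ms.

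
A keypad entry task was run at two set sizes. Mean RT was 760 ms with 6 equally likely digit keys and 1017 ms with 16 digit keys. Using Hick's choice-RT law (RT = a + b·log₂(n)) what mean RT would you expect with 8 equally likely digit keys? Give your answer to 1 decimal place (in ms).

With log₂ n on the abscissa the relation is linear; from the two conditions:
  b = (1017 − 760) / (log₂ 16 − log₂ 6) = 257 / (4 − 2.5850) = 181.621 ms/bit
  a = 760 − 181.621 × 2.5850 = 290.517 ms
Then RT(8) = 290.517 + 181.621 × log₂ 8 = 290.517 + 181.621 × 3 ≈ 835.379 ms.

835.4 ms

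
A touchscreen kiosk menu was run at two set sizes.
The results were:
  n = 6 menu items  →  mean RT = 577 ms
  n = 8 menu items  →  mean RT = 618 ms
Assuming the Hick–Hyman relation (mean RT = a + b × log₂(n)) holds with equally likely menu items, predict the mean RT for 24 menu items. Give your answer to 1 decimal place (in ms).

774.6 ms

With log₂ n on the abscissa the relation is linear; from the two conditions:
  b = (618 − 577) / (log₂ 8 − log₂ 6) = 41 / (3 − 2.5850) = 98.786 ms/bit
  a = 577 − 98.786 × 2.5850 = 321.641 ms
Then RT(24) = 321.641 + 98.786 × log₂ 24 = 321.641 + 98.786 × 4.5850 ≈ 774.573 ms.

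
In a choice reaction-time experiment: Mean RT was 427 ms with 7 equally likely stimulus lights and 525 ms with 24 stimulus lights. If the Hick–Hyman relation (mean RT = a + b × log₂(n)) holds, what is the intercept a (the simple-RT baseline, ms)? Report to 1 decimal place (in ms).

272.2 ms

b = (RT₂ − RT₁)/(log₂ n₂ − log₂ n₁) = (525 − 427)/(4.5850 − 2.8074) = 55.130 ms/bit.
a = RT₁ − b·log₂ n₁ = 427 − 55.130 × 2.8074 = 272.230 ms.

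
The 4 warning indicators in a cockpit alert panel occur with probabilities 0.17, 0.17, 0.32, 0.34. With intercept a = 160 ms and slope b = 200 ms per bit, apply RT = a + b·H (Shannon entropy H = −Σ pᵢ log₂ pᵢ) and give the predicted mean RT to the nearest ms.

H = 0.17·log₂(1/0.17) + 0.17·log₂(1/0.17) + 0.32·log₂(1/0.32) + 0.34·log₂(1/0.34) = 1.9244 bits.
RT = 160 + 200 × 1.9244 = 544.88 ms.

545 ms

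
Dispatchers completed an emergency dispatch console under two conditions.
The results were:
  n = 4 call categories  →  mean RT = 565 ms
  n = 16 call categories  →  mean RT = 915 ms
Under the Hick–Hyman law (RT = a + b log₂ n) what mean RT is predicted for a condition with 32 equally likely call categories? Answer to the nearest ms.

With log₂ n on the abscissa the relation is linear; from the two conditions:
  b = (915 − 565) / (log₂ 16 − log₂ 4) = 350 / (4 − 2) = 175 ms/bit
  a = 565 − 175 × 2 = 215 ms
Then RT(32) = 215 + 175 × log₂ 32 = 215 + 175 × 5 ≈ 1090.000 ms.

1090 ms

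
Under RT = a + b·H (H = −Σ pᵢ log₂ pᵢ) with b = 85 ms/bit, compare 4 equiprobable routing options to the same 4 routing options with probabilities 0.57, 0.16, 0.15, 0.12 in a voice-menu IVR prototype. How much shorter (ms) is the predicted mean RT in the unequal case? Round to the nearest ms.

The RT saving is b·ΔH. Equiprobable H₀ = log₂(4) = 2.0000 bits; with the given probabilities H = 1.6629 bits.
b·(H₀ − H) = 85 × (2.0000 − 1.6629) = 28.66 ms.

29 ms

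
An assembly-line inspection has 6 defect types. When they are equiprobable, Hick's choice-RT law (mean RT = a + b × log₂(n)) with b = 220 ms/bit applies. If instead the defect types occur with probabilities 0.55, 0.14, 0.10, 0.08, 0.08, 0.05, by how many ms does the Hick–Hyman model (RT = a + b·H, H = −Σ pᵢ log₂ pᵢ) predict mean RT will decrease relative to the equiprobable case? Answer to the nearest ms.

128 ms

Equiprobable entropy H₀ = log₂ 6 = 2.5850 bits.
Skewed entropy H = −Σ pᵢ log₂ pᵢ = 2.0028 bits.
ΔRT = b·(H₀ − H) = 220 × 0.5822 = 128.08 ms.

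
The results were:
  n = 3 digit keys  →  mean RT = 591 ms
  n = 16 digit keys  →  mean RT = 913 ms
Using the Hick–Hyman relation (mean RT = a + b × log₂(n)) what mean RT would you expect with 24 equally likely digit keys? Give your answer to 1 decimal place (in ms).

With log₂ n on the abscissa the relation is linear; from the two conditions:
  b = (913 − 591) / (log₂ 16 − log₂ 3) = 322 / (4 − 1.5850) = 133.331 ms/bit
  a = 591 − 133.331 × 1.5850 = 379.675 ms
Then RT(24) = 379.675 + 133.331 × log₂ 24 = 379.675 + 133.331 × 4.5850 ≈ 990.994 ms.

991.0 ms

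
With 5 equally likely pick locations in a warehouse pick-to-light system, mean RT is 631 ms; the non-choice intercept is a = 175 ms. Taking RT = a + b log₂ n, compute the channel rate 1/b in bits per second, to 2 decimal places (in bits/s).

b = (631 − 175)/log₂ 5 = 456/2.3219 = 196.389 ms per bit = 0.19639 s/bit; the reciprocal is 5.092 bits/s.

5.09 bits/s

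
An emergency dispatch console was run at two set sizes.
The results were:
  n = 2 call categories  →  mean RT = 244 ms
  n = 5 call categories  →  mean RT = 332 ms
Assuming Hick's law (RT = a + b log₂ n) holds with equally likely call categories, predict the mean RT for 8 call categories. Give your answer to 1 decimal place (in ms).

Fit slope and intercept:
  b = (332 − 244) / (log₂ 5 − log₂ 2) = 88 / (2.3219 − 1) = 66.569 ms/bit
  a = 244 − 66.569 × 1 = 177.431 ms
Then RT(8) = 177.431 + 66.569 × log₂ 8 = 177.431 + 66.569 × 3 ≈ 377.139 ms.

377.1 ms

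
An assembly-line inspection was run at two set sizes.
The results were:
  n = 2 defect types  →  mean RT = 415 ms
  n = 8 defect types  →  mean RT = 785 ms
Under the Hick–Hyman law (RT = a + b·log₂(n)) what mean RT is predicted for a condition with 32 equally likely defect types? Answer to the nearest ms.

1155 ms

RT is linear in log₂ n, so two points fix the line:
  b = (785 − 415) / (log₂ 8 − log₂ 2) = 370 / (3 − 1) = 185 ms/bit
  a = 415 − 185 × 1 = 230 ms
Then RT(32) = 230 + 185 × log₂ 32 = 230 + 185 × 5 ≈ 1155.000 ms.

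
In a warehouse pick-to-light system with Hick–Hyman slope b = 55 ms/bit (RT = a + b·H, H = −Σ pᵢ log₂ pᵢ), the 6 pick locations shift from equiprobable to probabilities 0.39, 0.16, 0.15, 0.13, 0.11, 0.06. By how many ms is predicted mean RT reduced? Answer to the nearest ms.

13 ms

The RT saving is b·ΔH. Equiprobable H₀ = log₂(6) = 2.5850 bits; with the given probabilities H = 2.3398 bits.
b·(H₀ − H) = 55 × (2.5850 − 2.3398) = 13.48 ms.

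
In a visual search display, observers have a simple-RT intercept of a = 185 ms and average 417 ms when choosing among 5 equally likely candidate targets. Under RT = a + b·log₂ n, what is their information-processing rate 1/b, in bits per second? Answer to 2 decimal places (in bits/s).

10.01 bits/s

b = (417 − 185)/log₂ 5 = 232/2.3219 = 99.917 ms per bit = 0.09992 s/bit; the reciprocal is 10.008 bits/s.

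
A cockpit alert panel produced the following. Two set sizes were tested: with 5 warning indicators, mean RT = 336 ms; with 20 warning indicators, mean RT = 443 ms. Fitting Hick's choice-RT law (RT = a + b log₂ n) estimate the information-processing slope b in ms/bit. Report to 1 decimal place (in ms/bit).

Slope: b = (443 − 336) / (log₂ 20 − log₂ 5) = 107/2.0000 = 53.500 ms/bit.

53.5 ms/bit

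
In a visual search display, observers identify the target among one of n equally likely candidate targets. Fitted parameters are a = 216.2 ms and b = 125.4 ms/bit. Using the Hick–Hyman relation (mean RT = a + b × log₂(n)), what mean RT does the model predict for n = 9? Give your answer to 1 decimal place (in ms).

log₂(9) = 3.1699 bits, so RT = 216.2 + 125.4 × 3.1699 ≈ 613.709 ms.

613.7 ms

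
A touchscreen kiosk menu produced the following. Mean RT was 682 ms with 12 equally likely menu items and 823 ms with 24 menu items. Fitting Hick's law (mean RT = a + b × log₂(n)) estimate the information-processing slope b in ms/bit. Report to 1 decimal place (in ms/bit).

b = (RT₂ − RT₁)/(log₂ n₂ − log₂ n₁) = (823 − 682)/(4.5850 − 3.5850) = 141.000 ms/bit.

141.0 ms/bit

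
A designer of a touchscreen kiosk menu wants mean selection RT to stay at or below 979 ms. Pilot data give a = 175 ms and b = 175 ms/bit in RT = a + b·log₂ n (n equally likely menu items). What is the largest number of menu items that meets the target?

24

175·log₂ n ≤ 979 − 175 = 804, giving log₂ n ≤ 4.5943 and n ≤ 24.156. The largest whole number is 24.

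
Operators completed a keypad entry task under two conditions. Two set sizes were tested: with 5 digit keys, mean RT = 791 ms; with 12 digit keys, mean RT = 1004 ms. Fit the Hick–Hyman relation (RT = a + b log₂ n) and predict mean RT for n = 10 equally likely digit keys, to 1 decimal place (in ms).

Fit slope and intercept:
  b = (1004 − 791) / (log₂ 12 − log₂ 5) = 213 / (3.5850 − 2.3219) = 168.641 ms/bit
  a = 791 − 168.641 × 2.3219 = 399.427 ms
Then RT(10) = 399.427 + 168.641 × log₂ 10 = 399.427 + 168.641 × 3.3219 ≈ 959.641 ms.

959.6 ms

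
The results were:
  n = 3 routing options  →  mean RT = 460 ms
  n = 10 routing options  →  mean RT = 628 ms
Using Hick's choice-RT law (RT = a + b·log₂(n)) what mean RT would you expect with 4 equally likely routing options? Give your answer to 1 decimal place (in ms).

500.1 ms

With log₂ n on the abscissa the relation is linear; from the two conditions:
  b = (628 − 460) / (log₂ 10 − log₂ 3) = 168 / (3.3219 − 1.5850) = 96.720 ms/bit
  a = 460 − 96.720 × 1.5850 = 306.702 ms
Then RT(4) = 306.702 + 96.720 × log₂ 4 = 306.702 + 96.720 × 2 ≈ 500.143 ms.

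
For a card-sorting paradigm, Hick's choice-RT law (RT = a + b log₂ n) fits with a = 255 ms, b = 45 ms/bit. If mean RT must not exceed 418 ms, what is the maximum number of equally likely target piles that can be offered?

12

Information budget: (418 − 255)/45 = 3.6222 bits, so n ≤ 2^3.6222 = 12.314 → at most 12.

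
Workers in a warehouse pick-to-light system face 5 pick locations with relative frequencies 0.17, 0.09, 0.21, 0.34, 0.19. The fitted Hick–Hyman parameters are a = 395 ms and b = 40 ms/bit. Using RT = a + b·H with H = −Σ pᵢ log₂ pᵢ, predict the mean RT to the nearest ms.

Entropy contributions −pᵢ log₂ pᵢ: 0.4346, 0.3127, 0.4728, 0.5292, 0.4552; sum H = 2.2045 bits.
RT = a + bH = 395 + 40·2.2045 = 483.18 ms.

483 ms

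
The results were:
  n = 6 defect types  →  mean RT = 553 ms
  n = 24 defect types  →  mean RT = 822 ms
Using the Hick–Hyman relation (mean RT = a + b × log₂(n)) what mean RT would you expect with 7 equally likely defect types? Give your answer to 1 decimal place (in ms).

With log₂ n on the abscissa the relation is linear; from the two conditions:
  b = (822 − 553) / (log₂ 24 − log₂ 6) = 269 / (4.5850 − 2.5850) = 134.500 ms/bit
  a = 553 − 134.500 × 2.5850 = 205.323 ms
Then RT(7) = 205.323 + 134.500 × log₂ 7 = 205.323 + 134.500 × 2.8074 ≈ 582.912 ms.

582.9 ms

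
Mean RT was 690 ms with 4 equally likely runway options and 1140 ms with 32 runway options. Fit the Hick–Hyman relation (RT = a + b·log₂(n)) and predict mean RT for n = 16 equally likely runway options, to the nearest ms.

Solve the two-equation system in a and b:
  b = (1140 − 690) / (log₂ 32 − log₂ 4) = 450 / (5 − 2) = 150 ms/bit
  a = 690 − 150 × 2 = 390 ms
Then RT(16) = 390 + 150 × log₂ 16 = 390 + 150 × 4 ≈ 990.000 ms.

990 ms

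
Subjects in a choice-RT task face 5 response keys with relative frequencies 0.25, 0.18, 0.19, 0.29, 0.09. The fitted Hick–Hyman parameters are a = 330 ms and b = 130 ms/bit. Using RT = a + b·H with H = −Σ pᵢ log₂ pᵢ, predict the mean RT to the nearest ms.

Entropy contributions −pᵢ log₂ pᵢ: 0.5000, 0.4453, 0.4552, 0.5179, 0.3127; sum H = 2.2311 bits.
RT = a + bH = 330 + 130·2.2311 = 620.04 ms.

620 ms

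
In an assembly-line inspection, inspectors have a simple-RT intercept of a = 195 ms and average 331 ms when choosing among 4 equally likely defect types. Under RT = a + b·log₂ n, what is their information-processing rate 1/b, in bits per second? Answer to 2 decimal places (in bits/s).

14.71 bits/s

Choice component = 331 − 195 = 136 ms over log₂(4) = 2 bits.
b = 136 / 2 = 68.000 ms/bit, so 1/b = 14.706 bits/s.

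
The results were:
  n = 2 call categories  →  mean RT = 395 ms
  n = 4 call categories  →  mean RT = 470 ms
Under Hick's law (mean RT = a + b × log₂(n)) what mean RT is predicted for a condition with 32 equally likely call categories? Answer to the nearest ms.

RT is linear in log₂ n, so two points fix the line:
  b = (470 − 395) / (log₂ 4 − log₂ 2) = 75 / (2 − 1) = 75 ms/bit
  a = 395 − 75 × 1 = 320 ms
Then RT(32) = 320 + 75 × log₂ 32 = 320 + 75 × 5 ≈ 695.000 ms.

695 ms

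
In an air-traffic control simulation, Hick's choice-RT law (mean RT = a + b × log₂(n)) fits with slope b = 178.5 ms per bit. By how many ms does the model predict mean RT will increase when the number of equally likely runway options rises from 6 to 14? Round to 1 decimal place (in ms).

Only the slope matters, since a is common to both: ΔRT = b·log₂(n₂/n₁).
log₂(14) − log₂(6) = 3.8074 − 2.5850 = 1.2224.
ΔRT = 178.5 × 1.2224 = 218.197 ms.

218.2 ms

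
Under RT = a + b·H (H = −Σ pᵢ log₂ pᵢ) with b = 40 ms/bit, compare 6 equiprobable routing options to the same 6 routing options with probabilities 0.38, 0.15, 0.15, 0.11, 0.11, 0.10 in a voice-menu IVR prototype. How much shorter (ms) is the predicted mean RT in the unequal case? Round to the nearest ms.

The RT saving is b·ΔH. Equiprobable H₀ = log₂(6) = 2.5850 bits; with the given probabilities H = 2.3843 bits.
b·(H₀ − H) = 40 × (2.5850 − 2.3843) = 8.03 ms.

8 ms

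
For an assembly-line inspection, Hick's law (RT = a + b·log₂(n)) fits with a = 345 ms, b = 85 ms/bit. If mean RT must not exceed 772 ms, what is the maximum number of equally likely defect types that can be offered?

85·log₂ n ≤ 772 − 345 = 427, giving log₂ n ≤ 5.0235 and n ≤ 32.526. The largest whole number is 32.

32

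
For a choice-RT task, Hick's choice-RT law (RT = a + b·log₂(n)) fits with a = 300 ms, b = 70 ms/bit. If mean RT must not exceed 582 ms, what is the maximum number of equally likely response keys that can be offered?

Set 300 + 70·log₂ n ≤ 582 → log₂ n ≤ (582 − 300)/70 = 4.0286.
So n ≤ 2^4.0286 = 16.320; the largest integer n is 16.

16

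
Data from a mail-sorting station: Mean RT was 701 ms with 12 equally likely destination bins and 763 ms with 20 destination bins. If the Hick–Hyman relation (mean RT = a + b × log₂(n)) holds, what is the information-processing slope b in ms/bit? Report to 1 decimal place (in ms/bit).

Slope: b = (763 − 701) / (log₂ 20 − log₂ 12) = 62/0.7370 = 84.129 ms/bit.

84.1 ms/bit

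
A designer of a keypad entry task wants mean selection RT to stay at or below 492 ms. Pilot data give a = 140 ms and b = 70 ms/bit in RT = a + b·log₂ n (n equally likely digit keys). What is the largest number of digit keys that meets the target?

32

Set 140 + 70·log₂ n ≤ 492 → log₂ n ≤ (492 − 140)/70 = 5.0286.
So n ≤ 2^5.0286 = 32.640; the largest integer n is 32.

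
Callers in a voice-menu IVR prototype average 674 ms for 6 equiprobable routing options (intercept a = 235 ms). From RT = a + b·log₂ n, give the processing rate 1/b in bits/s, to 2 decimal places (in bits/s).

b = (674 − 235)/log₂ 6 = 439/2.5850 = 169.828 ms per bit = 0.16983 s/bit; the reciprocal is 5.888 bits/s.

5.89 bits/s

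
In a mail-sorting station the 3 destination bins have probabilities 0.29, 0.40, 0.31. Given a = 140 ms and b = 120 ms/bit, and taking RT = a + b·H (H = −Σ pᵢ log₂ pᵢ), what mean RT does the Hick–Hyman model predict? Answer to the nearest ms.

328 ms

H = 0.29·log₂(1/0.29) + 0.40·log₂(1/0.40) + 0.31·log₂(1/0.31) = 1.5705 bits.
RT = 140 + 120 × 1.5705 = 328.46 ms.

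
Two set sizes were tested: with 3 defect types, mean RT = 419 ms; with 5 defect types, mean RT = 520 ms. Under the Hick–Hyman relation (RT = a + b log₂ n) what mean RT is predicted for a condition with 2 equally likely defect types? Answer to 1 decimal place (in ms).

338.8 ms

Solve the two-equation system in a and b:
  b = (520 − 419) / (log₂ 5 − log₂ 3) = 101 / (2.3219 − 1.5850) = 137.048 ms/bit
  a = 419 − 137.048 × 1.5850 = 201.783 ms
Then RT(2) = 201.783 + 137.048 × log₂ 2 = 201.783 + 137.048 × 1 ≈ 338.832 ms.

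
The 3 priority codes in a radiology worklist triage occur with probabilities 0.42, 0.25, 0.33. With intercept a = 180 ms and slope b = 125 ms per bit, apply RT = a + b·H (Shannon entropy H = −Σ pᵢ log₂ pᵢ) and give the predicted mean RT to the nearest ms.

374 ms

Entropy contributions −pᵢ log₂ pᵢ: 0.5256, 0.5000, 0.5278; sum H = 1.5535 bits.
RT = a + bH = 180 + 125·1.5535 = 374.18 ms.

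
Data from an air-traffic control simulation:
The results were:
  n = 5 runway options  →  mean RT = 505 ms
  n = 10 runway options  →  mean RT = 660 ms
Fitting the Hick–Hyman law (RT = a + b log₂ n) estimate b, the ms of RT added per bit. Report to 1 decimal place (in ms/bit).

Slope: b = (660 − 505) / (log₂ 10 − log₂ 5) = 155/1.0000 = 155.000 ms/bit.

155.0 ms/bit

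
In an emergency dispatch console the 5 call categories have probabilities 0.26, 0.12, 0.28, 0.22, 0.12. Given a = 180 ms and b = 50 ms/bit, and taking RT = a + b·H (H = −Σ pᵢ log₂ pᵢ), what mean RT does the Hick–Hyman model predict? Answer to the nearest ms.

Entropy contributions −pᵢ log₂ pᵢ: 0.5053, 0.3671, 0.5142, 0.4806, 0.3671; sum H = 2.2342 bits.
RT = a + bH = 180 + 50·2.2342 = 291.71 ms.

292 ms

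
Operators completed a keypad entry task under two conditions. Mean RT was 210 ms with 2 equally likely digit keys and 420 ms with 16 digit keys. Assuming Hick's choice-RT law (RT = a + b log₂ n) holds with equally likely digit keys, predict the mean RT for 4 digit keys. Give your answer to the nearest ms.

280 ms

With log₂ n on the abscissa the relation is linear; from the two conditions:
  b = (420 − 210) / (log₂ 16 − log₂ 2) = 210 / (4 − 1) = 70 ms/bit
  a = 210 − 70 × 1 = 140 ms
Then RT(4) = 140 + 70 × log₂ 4 = 140 + 70 × 2 ≈ 280.000 ms.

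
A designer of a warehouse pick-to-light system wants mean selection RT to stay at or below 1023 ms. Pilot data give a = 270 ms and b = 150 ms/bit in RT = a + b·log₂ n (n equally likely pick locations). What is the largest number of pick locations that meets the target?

Set 270 + 150·log₂ n ≤ 1023 → log₂ n ≤ (1023 − 270)/150 = 5.0200.
So n ≤ 2^5.0200 = 32.447; the largest integer n is 32.

32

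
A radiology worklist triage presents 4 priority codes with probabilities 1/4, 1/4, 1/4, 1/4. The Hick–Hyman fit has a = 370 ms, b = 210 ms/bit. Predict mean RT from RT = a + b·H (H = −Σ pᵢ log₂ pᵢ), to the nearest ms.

790 ms

H = −Σ pᵢ log₂ pᵢ = 0.25·2 + 0.25·2 + 0.25·2 + 0.25·2 = 2.000 bits.
RT = 370 + 210 × 2.000 = 790.00 ms.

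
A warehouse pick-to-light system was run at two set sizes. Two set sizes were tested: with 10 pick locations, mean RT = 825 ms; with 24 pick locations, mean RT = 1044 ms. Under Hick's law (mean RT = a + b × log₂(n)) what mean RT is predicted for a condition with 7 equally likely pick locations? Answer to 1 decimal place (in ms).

RT is linear in log₂ n, so two points fix the line:
  b = (1044 − 825) / (log₂ 24 − log₂ 10) = 219 / (4.5850 − 3.3219) = 173.392 ms/bit
  a = 825 − 173.392 × 3.3219 = 249.004 ms
Then RT(7) = 249.004 + 173.392 × log₂ 7 = 249.004 + 173.392 × 2.8074 ≈ 735.777 ms.

735.8 ms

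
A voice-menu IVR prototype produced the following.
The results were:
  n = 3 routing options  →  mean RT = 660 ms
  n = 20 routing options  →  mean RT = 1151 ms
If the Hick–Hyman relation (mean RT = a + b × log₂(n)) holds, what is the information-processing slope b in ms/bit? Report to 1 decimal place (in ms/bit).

179.4 ms/bit

The slope on a log₂ axis is (1151 − 660) / (4.3219 − 1.5850) = 179.396 ms/bit.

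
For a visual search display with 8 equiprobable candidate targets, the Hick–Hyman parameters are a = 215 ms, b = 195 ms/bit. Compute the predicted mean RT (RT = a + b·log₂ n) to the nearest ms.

800 ms

log₂(8) = 3 bits, so RT = 215 + 195 × 3 ≈ 800.000 ms.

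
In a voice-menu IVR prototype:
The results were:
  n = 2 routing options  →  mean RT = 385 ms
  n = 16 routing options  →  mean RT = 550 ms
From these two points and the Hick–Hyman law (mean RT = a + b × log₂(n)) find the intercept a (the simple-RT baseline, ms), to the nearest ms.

b = (RT₂ − RT₁)/(log₂ n₂ − log₂ n₁) = (550 − 385)/(4 − 1) = 55 ms/bit.
Intercept: a = 385 − 55·log₂(2) = 330.000 ms.

330 ms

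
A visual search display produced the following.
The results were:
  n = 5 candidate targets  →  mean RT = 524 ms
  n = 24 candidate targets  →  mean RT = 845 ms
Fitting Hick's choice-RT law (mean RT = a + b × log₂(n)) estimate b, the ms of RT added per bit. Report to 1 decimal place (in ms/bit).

141.8 ms/bit

b = (RT₂ − RT₁)/(log₂ n₂ − log₂ n₁) = (845 − 524)/(4.5850 − 2.3219) = 141.845 ms/bit.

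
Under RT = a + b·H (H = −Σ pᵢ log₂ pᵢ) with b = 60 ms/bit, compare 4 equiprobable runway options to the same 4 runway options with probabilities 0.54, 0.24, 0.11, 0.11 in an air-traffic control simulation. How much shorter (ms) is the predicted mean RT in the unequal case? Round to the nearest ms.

Equiprobable entropy H₀ = log₂ 4 = 2.0000 bits.
Skewed entropy H = −Σ pᵢ log₂ pᵢ = 1.6748 bits.
ΔRT = b·(H₀ − H) = 60 × 0.3252 = 19.51 ms.

20 ms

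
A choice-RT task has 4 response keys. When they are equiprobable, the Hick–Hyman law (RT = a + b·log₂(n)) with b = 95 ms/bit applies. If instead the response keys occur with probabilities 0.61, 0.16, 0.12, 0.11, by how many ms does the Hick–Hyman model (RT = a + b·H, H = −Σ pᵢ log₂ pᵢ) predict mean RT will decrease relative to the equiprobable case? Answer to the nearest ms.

40 ms

Equiprobable entropy H₀ = log₂ 4 = 2.0000 bits.
Skewed entropy H = −Σ pᵢ log₂ pᵢ = 1.5754 bits.
ΔRT = b·(H₀ − H) = 95 × 0.4246 = 40.34 ms.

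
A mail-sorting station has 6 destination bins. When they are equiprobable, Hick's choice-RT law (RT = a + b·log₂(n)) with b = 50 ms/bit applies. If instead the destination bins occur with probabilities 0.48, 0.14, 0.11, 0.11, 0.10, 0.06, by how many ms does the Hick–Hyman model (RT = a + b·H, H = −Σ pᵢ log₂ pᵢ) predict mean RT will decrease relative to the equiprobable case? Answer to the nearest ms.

20 ms

The RT saving is b·ΔH. Equiprobable H₀ = log₂(6) = 2.5850 bits; with the given probabilities H = 2.1817 bits.
b·(H₀ − H) = 50 × (2.5850 − 2.1817) = 20.16 ms.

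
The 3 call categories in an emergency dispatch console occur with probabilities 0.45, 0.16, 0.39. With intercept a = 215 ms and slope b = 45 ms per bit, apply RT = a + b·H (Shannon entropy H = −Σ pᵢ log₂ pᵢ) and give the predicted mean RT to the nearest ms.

281 ms

H = 0.45·log₂(1/0.45) + 0.16·log₂(1/0.16) + 0.39·log₂(1/0.39) = 1.4712 bits.
RT = 215 + 45 × 1.4712 = 281.20 ms.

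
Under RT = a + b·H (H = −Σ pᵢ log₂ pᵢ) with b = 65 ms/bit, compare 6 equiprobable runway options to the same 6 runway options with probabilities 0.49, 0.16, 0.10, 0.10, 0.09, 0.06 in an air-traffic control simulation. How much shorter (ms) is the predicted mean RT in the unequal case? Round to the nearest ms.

Equiprobable entropy H₀ = log₂ 6 = 2.5850 bits.
Skewed entropy H = −Σ pᵢ log₂ pᵢ = 2.1479 bits.
ΔRT = b·(H₀ − H) = 65 × 0.4371 = 28.41 ms.

28 ms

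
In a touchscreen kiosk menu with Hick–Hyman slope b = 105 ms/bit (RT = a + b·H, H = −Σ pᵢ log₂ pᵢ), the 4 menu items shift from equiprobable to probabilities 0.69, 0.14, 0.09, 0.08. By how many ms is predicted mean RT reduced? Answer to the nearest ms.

Equiprobable entropy H₀ = log₂ 4 = 2.0000 bits.
Skewed entropy H = −Σ pᵢ log₂ pᵢ = 1.3707 bits.
ΔRT = b·(H₀ − H) = 105 × 0.6293 = 66.08 ms.

66 ms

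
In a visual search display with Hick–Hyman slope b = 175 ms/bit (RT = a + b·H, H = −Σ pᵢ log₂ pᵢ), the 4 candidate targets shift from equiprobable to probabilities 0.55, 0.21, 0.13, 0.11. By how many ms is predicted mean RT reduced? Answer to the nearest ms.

56 ms

Equiprobable entropy H₀ = log₂ 4 = 2.0000 bits.
Skewed entropy H = −Σ pᵢ log₂ pᵢ = 1.6801 bits.
ΔRT = b·(H₀ − H) = 175 × 0.3199 = 55.98 ms.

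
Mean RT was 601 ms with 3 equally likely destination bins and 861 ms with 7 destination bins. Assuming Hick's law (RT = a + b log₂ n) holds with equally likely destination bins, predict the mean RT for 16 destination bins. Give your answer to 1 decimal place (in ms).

1114.7 ms

Fit slope and intercept:
  b = (861 − 601) / (log₂ 7 − log₂ 3) = 260 / (2.8074 − 1.5850) = 212.698 ms/bit
  a = 601 − 212.698 × 1.5850 = 263.882 ms
Then RT(16) = 263.882 + 212.698 × log₂ 16 = 263.882 + 212.698 × 4 ≈ 1114.673 ms.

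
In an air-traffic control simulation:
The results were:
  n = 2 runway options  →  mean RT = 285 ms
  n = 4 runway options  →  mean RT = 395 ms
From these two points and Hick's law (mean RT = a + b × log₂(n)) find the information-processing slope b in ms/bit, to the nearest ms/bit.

110 ms/bit

Slope: b = (395 − 285) / (log₂ 4 − log₂ 2) = 110/1.0000 = 110 ms/bit.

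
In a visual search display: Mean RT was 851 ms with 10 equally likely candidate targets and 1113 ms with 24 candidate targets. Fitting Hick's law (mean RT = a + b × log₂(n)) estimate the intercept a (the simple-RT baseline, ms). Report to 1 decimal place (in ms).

Slope: b = (1113 − 851) / (log₂ 24 − log₂ 10) = 262/1.2630 = 207.437 ms/bit.
a = RT₁ − b·log₂ n₁ = 851 − 207.437 × 3.3219 = 161.909 ms.

161.9 ms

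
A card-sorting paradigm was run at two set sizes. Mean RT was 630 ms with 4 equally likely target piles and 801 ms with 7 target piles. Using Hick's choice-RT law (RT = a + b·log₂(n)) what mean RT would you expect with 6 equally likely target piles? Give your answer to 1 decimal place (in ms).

Solve the two-equation system in a and b:
  b = (801 − 630) / (log₂ 7 − log₂ 4) = 171 / (2.8074 − 2) = 211.803 ms/bit
  a = 630 − 211.803 × 2 = 206.394 ms
Then RT(6) = 206.394 + 211.803 × log₂ 6 = 206.394 + 211.803 × 2.5850 ≈ 753.897 ms.

753.9 ms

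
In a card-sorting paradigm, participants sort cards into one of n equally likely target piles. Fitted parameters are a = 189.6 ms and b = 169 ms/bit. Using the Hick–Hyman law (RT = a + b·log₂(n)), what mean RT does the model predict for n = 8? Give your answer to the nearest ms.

697 ms

log₂(8) = 3 bits, so RT = 189.6 + 169 × 3 ≈ 696.600 ms.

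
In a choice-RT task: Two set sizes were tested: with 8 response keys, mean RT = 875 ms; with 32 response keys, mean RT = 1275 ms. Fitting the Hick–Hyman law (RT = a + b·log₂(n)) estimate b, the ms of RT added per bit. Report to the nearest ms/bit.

200 ms/bit

Slope: b = (1275 − 875) / (log₂ 32 − log₂ 8) = 400/2.0000 = 200 ms/bit.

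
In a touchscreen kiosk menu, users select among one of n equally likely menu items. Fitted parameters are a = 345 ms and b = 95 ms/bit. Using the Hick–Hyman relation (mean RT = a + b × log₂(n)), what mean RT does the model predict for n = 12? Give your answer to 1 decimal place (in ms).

685.6 ms

log₂(12) = 3.5850 bits, so RT = 345 + 95 × 3.5850 ≈ 685.571 ms.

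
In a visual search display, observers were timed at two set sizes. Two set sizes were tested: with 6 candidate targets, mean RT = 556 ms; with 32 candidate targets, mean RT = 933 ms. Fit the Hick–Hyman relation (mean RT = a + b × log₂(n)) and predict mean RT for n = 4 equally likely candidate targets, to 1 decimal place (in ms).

Solve the two-equation system in a and b:
  b = (933 − 556) / (log₂ 32 − log₂ 6) = 377 / (5 − 2.5850) = 156.105 ms/bit
  a = 556 − 156.105 × 2.5850 = 152.474 ms
Then RT(4) = 152.474 + 156.105 × log₂ 4 = 152.474 + 156.105 × 2 ≈ 464.684 ms.

464.7 ms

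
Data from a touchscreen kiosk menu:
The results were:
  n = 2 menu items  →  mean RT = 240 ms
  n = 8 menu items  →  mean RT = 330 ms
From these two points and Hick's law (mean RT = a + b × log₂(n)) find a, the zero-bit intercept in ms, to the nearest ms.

195 ms

Slope: b = (330 − 240) / (log₂ 8 − log₂ 2) = 90/2.0000 = 45 ms/bit.
Intercept: a = 240 − 45·log₂(2) = 195.000 ms.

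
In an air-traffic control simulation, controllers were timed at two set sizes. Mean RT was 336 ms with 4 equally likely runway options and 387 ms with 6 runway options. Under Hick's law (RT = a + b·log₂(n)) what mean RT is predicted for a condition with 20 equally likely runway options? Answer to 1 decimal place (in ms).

538.4 ms

Fit slope and intercept:
  b = (387 − 336) / (log₂ 6 − log₂ 4) = 51 / (2.5850 − 2) = 87.185 ms/bit
  a = 336 − 87.185 × 2 = 161.630 ms
Then RT(20) = 161.630 + 87.185 × log₂ 20 = 161.630 + 87.185 × 4.3219 ≈ 538.437 ms.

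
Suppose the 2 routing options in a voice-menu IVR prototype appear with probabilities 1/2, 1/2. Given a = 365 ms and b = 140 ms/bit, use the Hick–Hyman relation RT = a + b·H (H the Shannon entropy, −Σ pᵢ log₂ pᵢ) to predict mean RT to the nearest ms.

505 ms

H = −Σ pᵢ log₂ pᵢ = 0.5·1 + 0.5·1 = 1.000 bits.
RT = 365 + 140 × 1.000 = 505.00 ms.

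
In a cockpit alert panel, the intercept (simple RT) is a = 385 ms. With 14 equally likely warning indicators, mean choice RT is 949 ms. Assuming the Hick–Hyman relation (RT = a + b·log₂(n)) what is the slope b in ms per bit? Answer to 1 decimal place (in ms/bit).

log₂(14) = 3.8074 bits.
b = (RT − a)/log₂ n = (949 − 385) / 3.8074 = 148.134 ms/bit.

148.1 ms/bit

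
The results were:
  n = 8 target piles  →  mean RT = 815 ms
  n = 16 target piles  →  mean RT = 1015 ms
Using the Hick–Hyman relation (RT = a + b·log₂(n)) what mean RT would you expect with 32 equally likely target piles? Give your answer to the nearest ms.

1215 ms

Fit slope and intercept:
  b = (1015 − 815) / (log₂ 16 − log₂ 8) = 200 / (4 − 3) = 200 ms/bit
  a = 815 − 200 × 3 = 215 ms
Then RT(32) = 215 + 200 × log₂ 32 = 215 + 200 × 5 ≈ 1215.000 ms.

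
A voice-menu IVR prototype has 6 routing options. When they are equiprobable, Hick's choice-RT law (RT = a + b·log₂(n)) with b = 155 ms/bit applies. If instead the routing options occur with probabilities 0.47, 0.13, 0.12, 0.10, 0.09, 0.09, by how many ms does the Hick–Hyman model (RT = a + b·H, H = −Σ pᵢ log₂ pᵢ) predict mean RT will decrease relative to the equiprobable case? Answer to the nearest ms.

Equiprobable entropy H₀ = log₂ 6 = 2.5850 bits.
Skewed entropy H = −Σ pᵢ log₂ pᵢ = 2.2192 bits.
ΔRT = b·(H₀ − H) = 155 × 0.3658 = 56.70 ms.

57 ms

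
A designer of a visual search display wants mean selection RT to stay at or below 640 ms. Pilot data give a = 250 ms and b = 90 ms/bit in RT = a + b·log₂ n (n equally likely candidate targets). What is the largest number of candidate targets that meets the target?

20

Set 250 + 90·log₂ n ≤ 640 → log₂ n ≤ (640 − 250)/90 = 4.3333.
So n ≤ 2^4.3333 = 20.159; the largest integer n is 20.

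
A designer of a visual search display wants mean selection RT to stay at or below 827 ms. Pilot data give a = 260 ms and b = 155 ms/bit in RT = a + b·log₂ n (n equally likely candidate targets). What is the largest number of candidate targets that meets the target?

Set 260 + 155·log₂ n ≤ 827 → log₂ n ≤ (827 − 260)/155 = 3.6581.
So n ≤ 2^3.6581 = 12.624; the largest integer n is 12.

12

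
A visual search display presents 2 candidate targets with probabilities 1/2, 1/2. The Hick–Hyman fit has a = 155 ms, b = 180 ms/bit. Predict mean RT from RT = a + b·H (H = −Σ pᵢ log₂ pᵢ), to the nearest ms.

335 ms

H = −Σ pᵢ log₂ pᵢ = 0.5·1 + 0.5·1 = 1.000 bits.
RT = 155 + 180 × 1.000 = 335.00 ms.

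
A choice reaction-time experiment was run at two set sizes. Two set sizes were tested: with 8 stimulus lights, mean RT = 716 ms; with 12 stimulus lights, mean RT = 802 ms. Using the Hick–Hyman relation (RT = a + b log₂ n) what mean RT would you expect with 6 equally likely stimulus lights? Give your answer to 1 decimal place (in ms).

655.0 ms

RT is linear in log₂ n, so two points fix the line:
  b = (802 − 716) / (log₂ 12 − log₂ 8) = 86 / (3.5850 − 3) = 147.018 ms/bit
  a = 716 − 147.018 × 3 = 274.946 ms
Then RT(6) = 274.946 + 147.018 × log₂ 6 = 274.946 + 147.018 × 2.5850 ≈ 654.982 ms.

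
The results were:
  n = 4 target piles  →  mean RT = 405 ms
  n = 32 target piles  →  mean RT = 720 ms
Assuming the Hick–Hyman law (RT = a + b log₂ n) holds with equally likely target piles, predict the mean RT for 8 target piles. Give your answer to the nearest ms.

RT is linear in log₂ n, so two points fix the line:
  b = (720 − 405) / (log₂ 32 − log₂ 4) = 315 / (5 − 2) = 105 ms/bit
  a = 405 − 105 × 2 = 195 ms
Then RT(8) = 195 + 105 × log₂ 8 = 195 + 105 × 3 ≈ 510.000 ms.

510 ms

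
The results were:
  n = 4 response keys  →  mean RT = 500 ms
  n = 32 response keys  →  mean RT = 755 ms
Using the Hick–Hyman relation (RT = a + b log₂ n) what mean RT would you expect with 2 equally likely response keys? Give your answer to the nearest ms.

415 ms

With log₂ n on the abscissa the relation is linear; from the two conditions:
  b = (755 − 500) / (log₂ 32 − log₂ 4) = 255 / (5 − 2) = 85 ms/bit
  a = 500 − 85 × 2 = 330 ms
Then RT(2) = 330 + 85 × log₂ 2 = 330 + 85 × 1 ≈ 415.000 ms.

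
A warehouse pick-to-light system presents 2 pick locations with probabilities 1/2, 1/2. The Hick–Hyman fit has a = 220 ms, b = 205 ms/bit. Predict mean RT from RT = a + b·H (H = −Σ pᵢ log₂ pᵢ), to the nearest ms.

Each term −pᵢ log₂ pᵢ: 0.5·1 + 0.5·1; summed, H = 1.000 bits.
Mean RT = a + bH = 220 + 205·1.000 = 425.00 ms.

425 ms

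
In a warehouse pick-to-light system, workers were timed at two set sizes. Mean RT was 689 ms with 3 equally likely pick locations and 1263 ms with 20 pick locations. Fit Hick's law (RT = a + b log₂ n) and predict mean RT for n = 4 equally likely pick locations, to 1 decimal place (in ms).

With log₂ n on the abscissa the relation is linear; from the two conditions:
  b = (1263 − 689) / (log₂ 20 − log₂ 3) = 574 / (4.3219 − 1.5850) = 209.721 ms/bit
  a = 689 − 209.721 × 1.5850 = 356.600 ms
Then RT(4) = 356.600 + 209.721 × log₂ 4 = 356.600 + 209.721 × 2 ≈ 776.042 ms.

776.0 ms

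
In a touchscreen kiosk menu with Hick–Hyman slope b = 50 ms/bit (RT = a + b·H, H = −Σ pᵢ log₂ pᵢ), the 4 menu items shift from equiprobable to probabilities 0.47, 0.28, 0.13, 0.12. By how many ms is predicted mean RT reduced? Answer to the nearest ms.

The RT saving is b·ΔH. Equiprobable H₀ = log₂(4) = 2.0000 bits; with the given probabilities H = 1.7759 bits.
b·(H₀ − H) = 50 × (2.0000 − 1.7759) = 11.21 ms.

11 ms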